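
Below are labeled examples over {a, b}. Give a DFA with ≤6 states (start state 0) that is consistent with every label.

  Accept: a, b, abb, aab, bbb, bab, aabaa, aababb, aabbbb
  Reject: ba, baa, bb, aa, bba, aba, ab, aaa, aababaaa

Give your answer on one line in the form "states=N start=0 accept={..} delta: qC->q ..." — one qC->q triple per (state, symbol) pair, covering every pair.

states=5 start=0 accept={1,3,4} delta: 0a->1 0b->1 1a->2 1b->2 2a->0 2b->3 3a->3 3b->4 4a->0 4b->3

Grow the machine one transition at a time. Run the examples from 0; the earliest place one falls off (shortest prefix, ties alphabetical) gets sent to the lowest-numbered state that keeps every Accept/Reject pair distinguishable — a pair clashes when both reach the same state with identical unread suffix — and to a fresh state only if none does.
a: 0a undefined. 0a->0: no, a/aa meet in 0. Open state 1: 0a->1.
b: 0b undefined. 0b->0: no, a/ba meet in 1. 0b->1: ok.
aa: 1a undefined. 1a->0: no, a/baa meet in 1. 1a->1: no, a/ba meet in 1. Open state 2: 1a->2.
ab: 1b undefined. 1b->0: no, a/bba meet in 1. 1b->1: no, a/bb meet in 1. 1b->2: ok.
aaa: 2a undefined. 2a->0: ok.
aab: 2b undefined. 2b->0: no, abb/baa meet in 0. 2b->1: no, a/aababaaa meet in 1. 2b->2: no, a/aababaaa meet in 1. Open state 3: 2b->3.
aaba: 3a undefined. 3a->0: no, a/aababaaa meet in 1. 3a->1: no, aabaa/ba meet in 2. 3a->2: no, a/aababaaa meet in 1. 3a->3: ok.
aabb: 3b undefined. 3b->0: no, aabbbb/ba meet in 2. 3b->1: no, a/aababaaa meet in 1. 3b->2: no, aabbbb/ba meet in 2. 3b->3: no, abb/aababaaa meet in 3. Open state 4: 3b->4.
aabbb: 4b undefined. 4b->0: no, aababb/baa meet in 0. 4b->1: no, aabbbb/ba meet in 2. 4b->2: no, aababb/ba meet in 2. 4b->3: ok.
aababa: 4a undefined. 4a->0: ok.
All examples now run through 5 states with every (state, symbol) defined. Accept strings end in {1,3,4}, Reject strings end in {0,2}; accept={1,3,4}.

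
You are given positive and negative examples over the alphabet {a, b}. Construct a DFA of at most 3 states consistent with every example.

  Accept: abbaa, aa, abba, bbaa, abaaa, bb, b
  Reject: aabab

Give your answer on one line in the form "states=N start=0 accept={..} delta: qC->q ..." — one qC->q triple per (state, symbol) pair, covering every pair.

Fold the examples into a partial DFA from state 0: repeatedly fix the first undefined (state, symbol) met by the shortest-then-alphabetical prefix, trying targets in increasing order and rejecting any under which an Accept and a Reject string meet in one state with the same remainder; add a state when all current targets are rejected. Accepting states are where Accept strings end.
a: 0a undefined. 0a->0: ok.
b: 0b undefined. 0b->0: no, abbaa/aabab meet in 0. Open state 1: 0b->1.
bb: 1b undefined. 1b->0: ok.
aba: 1a undefined. 1a->0: no, b/aabab meet in 1. 1a->1: no, abbaa/aabab meet in 0. Open state 2: 1a->2.
abaa: 2a undefined. 2a->0: ok.
aabab: 2b undefined. 2b->0: no, abbaa/aabab meet in 0. 2b->1: no, b/aabab meet in 1. 2b->2: ok.
All examples now run through 3 states with every (state, symbol) defined. Accept strings end in {0,1}, Reject strings end in {2}; accept={0,1}.

states=3 start=0 accept={0,1} delta: 0a->0 0b->1 1a->2 1b->0 2a->0 2b->2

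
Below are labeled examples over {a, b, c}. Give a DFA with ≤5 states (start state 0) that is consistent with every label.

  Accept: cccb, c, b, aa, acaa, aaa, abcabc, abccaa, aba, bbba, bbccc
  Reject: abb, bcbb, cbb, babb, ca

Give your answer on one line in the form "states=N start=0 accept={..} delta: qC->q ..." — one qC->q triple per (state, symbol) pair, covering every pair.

State merging on the prefix tree: take the shortest (then alphabetical) example prefix whose next move is undefined and point that move at state 0, else 1, else 2, ...; a target is out if some Accept/Reject pair would then sit in one state with the same input left (inseparable). If every existing state is out, open a new one.
a: 0a undefined. 0a->0: ok.
b: 0b undefined. 0b->0: no, b/abb meet in 0. Open state 1: 0b->1.
c: 0c undefined. 0c->0: no, c/ca meet in 0. 0c->1: no, aba/ca meet in 1 with "a" left. Open state 2: 0c->2.
ba: 1a undefined. 1a->0: ok.
bb: 1b undefined. 1b->0: no, aa/abb meet in 0. 1b->1: no, b/abb meet in 1. 1b->2: no, c/abb meet in 2. Open state 3: 1b->3.
bc: 1c undefined. 1c->0: ok.
ca: 2a undefined. 2a->0: no, aa/ca meet in 0. 2a->1: no, b/ca meet in 1. 2a->2: no, c/ca meet in 2. 2a->3: ok.
cb: 2b undefined. 2b->0: no, b/cbb meet in 1. 2b->1: ok.
cc: 2c undefined. 2c->0: ok.
bbb: 3b undefined. 3b->0: ok.
bbc: 3c undefined. 3c->0: ok.
acaa: 3a undefined. 3a->0: ok.
All examples now run through 4 states with every (state, symbol) defined. Accept strings end in {0,1,2}, Reject strings end in {3}; accept={0,1,2}.

states=4 start=0 accept={0,1,2} delta: 0a->0 0b->1 0c->2 1a->0 1b->3 1c->0 2a->3 2b->1 2c->0 3a->0 3b->0 3c->0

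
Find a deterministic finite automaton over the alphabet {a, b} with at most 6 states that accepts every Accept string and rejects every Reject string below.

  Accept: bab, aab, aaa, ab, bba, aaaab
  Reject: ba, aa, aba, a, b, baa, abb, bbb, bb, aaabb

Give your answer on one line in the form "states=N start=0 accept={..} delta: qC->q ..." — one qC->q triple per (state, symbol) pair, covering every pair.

states=5 start=0 accept={0} delta: 0a->1 0b->2 1a->3 1b->0 2a->1 2b->4 3a->0 3b->0 4a->0 4b->1

Fold the examples into a partial DFA from state 0: repeatedly fix the first undefined (state, symbol) met by the shortest-then-alphabetical prefix, trying targets in increasing order and rejecting any under which an Accept and a Reject string meet in one state with the same remainder; add a state when all current targets are rejected. Accepting states are where Accept strings end.
a: 0a undefined. 0a->0: no, aab/b meet in 0 with "b" left. Open state 1: 0a->1.
b: 0b undefined. 0b->0: no, bba/ba meet in 1. 0b->1: no, aaa/baa meet in 1 with "aa" left. Open state 2: 0b->2.
aa: 1a undefined. 1a->0: no, aab/b meet in 2. 1a->1: no, aaa/aa meet in 1. 1a->2: no, aab/bb meet in 2 with "b" left. Open state 3: 1a->3.
ab: 1b undefined. 1b->0: ok.
ba: 2a undefined. 2a->0: no, bab/b meet in 2. 2a->1: ok.
bb: 2b undefined. 2b->0: no, bab/bb meet in 0. 2b->1: no, bab/bbb meet in 0. 2b->2: no, bba/ba meet in 1. 2b->3: no, aab/bbb meet in 3 with "b" left. Open state 4: 2b->4.
aaa: 3a undefined. 3a->0: ok.
aab: 3b undefined. 3b->0: ok.
bba: 4a undefined. 4a->0: ok.
bbb: 4b undefined. 4b->0: no, bab/bbb meet in 0. 4b->1: ok.
All examples now run through 5 states with every (state, symbol) defined. Accept strings end in {0}, Reject strings end in {1,2,3,4}; accept={0}.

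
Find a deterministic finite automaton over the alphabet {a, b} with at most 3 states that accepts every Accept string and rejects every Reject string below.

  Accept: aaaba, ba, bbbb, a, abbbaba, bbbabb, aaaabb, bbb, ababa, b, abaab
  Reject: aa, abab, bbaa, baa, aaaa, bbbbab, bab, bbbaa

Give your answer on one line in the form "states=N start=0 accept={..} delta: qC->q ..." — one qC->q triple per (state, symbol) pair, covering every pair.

Grow the machine one transition at a time. Run the examples from 0; the earliest place one falls off (shortest prefix, ties alphabetical) gets sent to the lowest-numbered state that keeps every Accept/Reject pair distinguishable — a pair clashes when both reach the same state with identical unread suffix — and to a fresh state only if none does.
a: 0a undefined. 0a->0: no, a/aa meet in 0. Open state 1: 0a->1.
b: 0b undefined. 0b->0: ok.
aa: 1a undefined. 1a->0: no, bbbb/aa meet in 0. 1a->1: no, ba/aa meet in 1. Open state 2: 1a->2.
ab: 1b undefined. 1b->0: no, bbbb/abab meet in 0. 1b->1: no, ba/bbbbab meet in 1. 1b->2: ok.
aaa: 2a undefined. 2a->0: no, aaaba/aaaa meet in 1. 2a->1: ok.
abb: 2b undefined. 2b->0: ok.
All examples now run through 3 states with every (state, symbol) defined. Accept strings end in {0,1}, Reject strings end in {2}; accept={0,1}.

states=3 start=0 accept={0,1} delta: 0a->1 0b->0 1a->2 1b->2 2a->1 2b->0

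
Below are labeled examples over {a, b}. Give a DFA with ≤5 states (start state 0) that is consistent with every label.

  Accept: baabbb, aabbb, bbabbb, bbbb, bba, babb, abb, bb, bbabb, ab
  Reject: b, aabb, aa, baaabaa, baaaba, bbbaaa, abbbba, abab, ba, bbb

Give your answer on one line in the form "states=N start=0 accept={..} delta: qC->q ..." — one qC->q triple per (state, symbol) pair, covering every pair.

states=5 start=0 accept={3,4} delta: 0a->1 0b->2 1a->2 1b->3 2a->1 2b->4 3a->0 3b->3 4a->3 4b->1

Fold the examples into a partial DFA from state 0: repeatedly fix the first undefined (state, symbol) met by the shortest-then-alphabetical prefix, trying targets in increasing order and rejecting any under which an Accept and a Reject string meet in one state with the same remainder; add a state when all current targets are rejected. Accepting states are where Accept strings end.
a: 0a undefined. 0a->0: no, aabbb/bbb meet in 0 with "bbb" left. Open state 1: 0a->1.
b: 0b undefined. 0b->0: no, bbbb/b meet in 0. 0b->1: no, babb/aabb meet in 1 with "abb" left. Open state 2: 0b->2.
aa: 1a undefined. 1a->0: no, aabbb/bbb meet in 2 with "bb" left. 1a->1: no, abb/aabb meet in 1 with "bb" left. 1a->2: ok.
ab: 1b undefined. 1b->0: no, abb/b meet in 2. 1b->1: no, bb/abab meet in 2 with "b" left. 1b->2: no, ab/b meet in 2. Open state 3: 1b->3.
ba: 2a undefined. 2a->0: no, bba/baaaba meet in 2 with "ba" left. 2a->1: ok.
bb: 2b undefined. 2b->0: no, bba/bbbaaa meet in 1. 2b->1: no, bba/b meet in 2. 2b->2: no, baabbb/b meet in 2. 2b->3: no, bba/baaaba meet in 3 with "a" left. Open state 4: 2b->4.
aba: 3a undefined. 3a->0: ok.
abb: 3b undefined. 3b->0: no, bba/abbbba meet in 4 with "a" left. 3b->1: no, babb/baaabaa meet in 1. 3b->2: no, babb/b meet in 2. 3b->3: ok.
bba: 4a undefined. 4a->0: no, bbabbb/aabb meet in 4 with "b" left. 4a->1: no, bba/baaabaa meet in 1. 4a->2: no, bba/b meet in 2. 4a->3: ok.
bbb: 4b undefined. 4b->0: no, baabbb/b meet in 2. 4b->1: ok.
All examples now run through 5 states with every (state, symbol) defined. Accept strings end in {3,4}, Reject strings end in {0,1,2}; accept={3,4}.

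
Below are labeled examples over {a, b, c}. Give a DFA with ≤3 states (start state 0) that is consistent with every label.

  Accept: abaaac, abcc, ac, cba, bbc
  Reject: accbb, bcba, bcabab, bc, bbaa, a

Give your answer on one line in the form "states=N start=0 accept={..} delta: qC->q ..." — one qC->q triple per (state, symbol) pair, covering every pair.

Grow the machine one transition at a time. Run the examples from 0; the earliest place one falls off (shortest prefix, ties alphabetical) gets sent to the lowest-numbered state that keeps every Accept/Reject pair distinguishable — a pair clashes when both reach the same state with identical unread suffix — and to a fresh state only if none does.
a: 0a undefined. 0a->0: ok.
b: 0b undefined. 0b->0: no, abaaac/bc meet in 0 with "c" left. Open state 1: 0b->1.
c: 0c undefined. 0c->0: no, ac/a meet in 0. 0c->1: ok.
bb: 1b undefined. 1b->0: no, cba/bbaa meet in 0. 1b->1: no, bbc/bc meet in 1 with "c" left. Open state 2: 1b->2.
bc: 1c undefined. 1c->0: ok.
aba: 1a undefined. 1a->0: no, abaaac/bcabab meet in 1. 1a->1: no, abaaac/bc meet in 0. 1a->2: ok.
bba: 2a undefined. 2a->0: no, cba/bc meet in 0. 2a->1: ok.
bbc: 2c undefined. 2c->0: no, abaaac/bc meet in 0. 2c->1: ok.
bcabab: 2b undefined. 2b->0: ok.
All examples now run through 3 states with every (state, symbol) defined. Accept strings end in {1}, Reject strings end in {0,2}; accept={1}.

states=3 start=0 accept={1} delta: 0a->0 0b->1 0c->1 1a->2 1b->2 1c->0 2a->1 2b->0 2c->1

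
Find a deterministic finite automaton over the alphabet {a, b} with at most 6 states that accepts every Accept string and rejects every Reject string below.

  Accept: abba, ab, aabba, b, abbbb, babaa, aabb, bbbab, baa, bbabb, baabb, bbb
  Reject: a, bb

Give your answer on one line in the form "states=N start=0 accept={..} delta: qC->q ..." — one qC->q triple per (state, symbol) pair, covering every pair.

State merging on the prefix tree: take the shortest (then alphabetical) example prefix whose next move is undefined and point that move at state 0, else 1, else 2, ...; a target is out if some Accept/Reject pair would then sit in one state with the same input left (inseparable). If every existing state is out, open a new one.
a: 0a undefined. 0a->0: no, aabb/bb meet in 0 with "bb" left. Open state 1: 0a->1.
b: 0b undefined. 0b->0: no, b/bb meet in 0. 0b->1: no, ab/bb meet in 1 with "b" left. Open state 2: 0b->2.
aa: 1a undefined. 1a->0: no, aabb/bb meet in 2 with "b" left. 1a->1: ok.
ab: 1b undefined. 1b->0: ok.
ba: 2a undefined. 2a->0: no, babaa/a meet in 1. 2a->1: no, abba/a meet in 1. 2a->2: ok.
bb: 2b undefined. 2b->0: no, ab/bb meet in 0. 2b->1: no, babaa/a meet in 1. 2b->2: no, abba/bb meet in 2. Open state 3: 2b->3.
bba: 3a undefined. 3a->0: no, babaa/a meet in 1. 3a->1: no, babaa/a meet in 1. 3a->2: ok.
bbb: 3b undefined. 3b->0: ok.
All examples now run through 4 states with every (state, symbol) defined. Accept strings end in {0,2}, Reject strings end in {1,3}; accept={0,2}.

states=4 start=0 accept={0,2} delta: 0a->1 0b->2 1a->1 1b->0 2a->2 2b->3 3a->2 3b->0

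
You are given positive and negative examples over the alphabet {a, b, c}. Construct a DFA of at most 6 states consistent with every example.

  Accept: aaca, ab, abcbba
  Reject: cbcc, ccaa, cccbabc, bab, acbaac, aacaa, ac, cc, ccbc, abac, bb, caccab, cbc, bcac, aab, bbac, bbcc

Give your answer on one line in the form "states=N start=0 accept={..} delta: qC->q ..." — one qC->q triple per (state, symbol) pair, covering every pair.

Grow the machine one transition at a time. Run the examples from 0; the earliest place one falls off (shortest prefix, ties alphabetical) gets sent to the lowest-numbered state that keeps every Accept/Reject pair distinguishable — a pair clashes when both reach the same state with identical unread suffix — and to a fresh state only if none does.
a: 0a undefined. 0a->0: no, ab/aab meet in 0 with "b" left. Open state 1: 0a->1.
b: 0b undefined. 0b->0: no, ab/bab meet in 1 with "b" left. 0b->1: no, ab/bb meet in 1 with "b" left. Open state 2: 0b->2.
c: 0c undefined. 0c->0: ok.
aa: 1a undefined. 1a->0: ok.
ab: 1b undefined. 1b->0: no, ab/ccaa meet in 0. 1b->1: ok.
ac: 1c undefined. 1c->0: no, aaca/caccab meet in 1. 1c->1: no, aaca/acbaac meet in 1. 1c->2: ok.
ba: 2a undefined. 2a->0: ok.
bb: 2b undefined. 2b->0: no, abcbba/ccaa meet in 0. 2b->1: no, aaca/bb meet in 1. 2b->2: no, abcbba/ccaa meet in 0. Open state 3: 2b->3.
bc: 2c undefined. 2c->0: no, aaca/caccab meet in 1. 2c->1: no, aaca/cccbabc meet in 1. 2c->2: ok.
bba: 3a undefined. 3a->0: ok.
bbc: 3c undefined. 3c->0: ok.
abcbb: 3b undefined. 3b->0: ok.
All examples now run through 4 states with every (state, symbol) defined. Accept strings end in {1}, Reject strings end in {0,2,3}; accept={1}.

states=4 start=0 accept={1} delta: 0a->1 0b->2 0c->0 1a->0 1b->1 1c->2 2a->0 2b->3 2c->2 3a->0 3b->0 3c->0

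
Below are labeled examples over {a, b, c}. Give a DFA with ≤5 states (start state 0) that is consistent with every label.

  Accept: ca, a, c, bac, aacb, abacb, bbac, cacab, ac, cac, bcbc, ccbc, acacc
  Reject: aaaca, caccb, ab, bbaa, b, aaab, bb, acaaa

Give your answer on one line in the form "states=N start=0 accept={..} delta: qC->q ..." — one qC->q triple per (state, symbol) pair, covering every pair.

states=5 start=0 accept={1,2,3} delta: 0a->1 0b->0 0c->2 1a->0 1b->0 1c->3 2a->1 2b->1 2c->0 3a->4 3b->1 3c->0 4a->1 4b->1 4c->0

Fold the examples into a partial DFA from state 0: repeatedly fix the first undefined (state, symbol) met by the shortest-then-alphabetical prefix, trying targets in increasing order and rejecting any under which an Accept and a Reject string meet in one state with the same remainder; add a state when all current targets are rejected. Accepting states are where Accept strings end.
a: 0a undefined. 0a->0: no, ca/aaaca meet in 0 with "ca" left. Open state 1: 0a->1.
b: 0b undefined. 0b->0: ok.
c: 0c undefined. 0c->0: no, c/b meet in 0. 0c->1: no, ca/bbaa meet in 1 with "a" left. Open state 2: 0c->2.
aa: 1a undefined. 1a->0: ok.
ab: 1b undefined. 1b->0: ok.
ac: 1c undefined. 1c->0: no, a/aaaca meet in 1. 1c->1: no, abacb/aaaca meet in 0. 1c->2: no, ca/aaaca meet in 2 with "a" left. Open state 3: 1c->3.
ca: 2a undefined. 2a->0: no, ca/ab meet in 0. 2a->1: ok.
cc: 2c undefined. 2c->0: ok.
aca: 3a undefined. 3a->0: no, cacab/aaaca meet in 0. 3a->1: no, ca/aaaca meet in 1. 3a->2: no, c/aaaca meet in 2. 3a->3: no, bac/aaaca meet in 3. Open state 4: 3a->4.
bcb: 2b undefined. 2b->0: no, aacb/ab meet in 0. 2b->1: ok.
acaa: 4a undefined. 4a->0: no, ca/acaaa meet in 1. 4a->1: ok.
acac: 4c undefined. 4c->0: ok.
cacc: 3c undefined. 3c->0: ok.
abacb: 3b undefined. 3b->0: no, abacb/caccb meet in 0. 3b->1: ok.
cacab: 4b undefined. 4b->0: no, cacab/caccb meet in 0. 4b->1: ok.
All examples now run through 5 states with every (state, symbol) defined. Accept strings end in {1,2,3}, Reject strings end in {0,4}; accept={1,2,3}.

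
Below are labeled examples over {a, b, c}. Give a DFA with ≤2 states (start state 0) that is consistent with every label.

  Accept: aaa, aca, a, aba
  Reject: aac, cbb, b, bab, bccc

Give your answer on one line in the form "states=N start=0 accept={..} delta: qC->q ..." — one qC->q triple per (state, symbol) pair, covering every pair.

states=2 start=0 accept={0} delta: 0a->0 0b->1 0c->1 1a->0 1b->0 1c->1

Grow the machine one transition at a time. Run the examples from 0; the earliest place one falls off (shortest prefix, ties alphabetical) gets sent to the lowest-numbered state that keeps every Accept/Reject pair distinguishable — a pair clashes when both reach the same state with identical unread suffix — and to a fresh state only if none does.
a: 0a undefined. 0a->0: ok.
b: 0b undefined. 0b->0: no, aaa/b meet in 0. Open state 1: 0b->1.
c: 0c undefined. 0c->0: no, aaa/aac meet in 0. 0c->1: ok.
ba: 1a undefined. 1a->0: ok.
bc: 1c undefined. 1c->0: no, aaa/bccc meet in 0. 1c->1: ok.
cb: 1b undefined. 1b->0: ok.
All examples now run through 2 states with every (state, symbol) defined. Accept strings end in {0}, Reject strings end in {1}; accept={0}.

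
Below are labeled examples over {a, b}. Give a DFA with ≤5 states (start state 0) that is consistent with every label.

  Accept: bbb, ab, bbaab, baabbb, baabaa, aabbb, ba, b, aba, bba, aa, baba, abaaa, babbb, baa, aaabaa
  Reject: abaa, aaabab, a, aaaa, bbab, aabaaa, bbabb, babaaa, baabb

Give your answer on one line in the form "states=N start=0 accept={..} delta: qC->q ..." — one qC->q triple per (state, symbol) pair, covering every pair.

Grow the machine one transition at a time. Run the examples from 0; the earliest place one falls off (shortest prefix, ties alphabetical) gets sent to the lowest-numbered state that keeps every Accept/Reject pair distinguishable — a pair clashes when both reach the same state with identical unread suffix — and to a fresh state only if none does.
a: 0a undefined. 0a->0: no, aa/a meet in 0. Open state 1: 0a->1.
b: 0b undefined. 0b->0: no, ab/bbab meet in 1 with "b" left. 0b->1: no, b/a meet in 1. Open state 2: 0b->2.
aa: 1a undefined. 1a->0: no, aa/aaaa meet in 0. 1a->1: no, aa/a meet in 1. 1a->2: no, baa/aaaa meet in 2 with "aa" left. Open state 3: 1a->3.
ab: 1b undefined. 1b->0: no, aba/a meet in 1. 1b->1: no, ab/a meet in 1. 1b->2: no, baa/abaa meet in 2 with "aa" left. 1b->3: ok.
ba: 2a undefined. 2a->0: no, ab/babaaa meet in 3. 2a->1: no, ba/a meet in 1. 2a->2: no, bbb/baabb meet in 2 with "bb" left. 2a->3: ok.
bb: 2b undefined. 2b->0: no, ab/bbab meet in 3. 2b->1: ok.
aaa: 3a undefined. 3a->0: ok.
aab: 3b undefined. 3b->0: no, bbaab/bbabb meet in 2. 3b->1: no, bbb/bbabb meet in 3. 3b->2: no, bbaab/aaabab meet in 2. 3b->3: no, bbb/aaabab meet in 3. Open state 4: 3b->4.
aaba: 4a undefined. 4a->0: no, bbb/aabaaa meet in 3. 4a->1: no, baabaa/aabaaa meet in 0. 4a->2: no, baabaa/aabaaa meet in 0. 4a->3: ok.
aabb: 4b undefined. 4b->0: no, baabaa/bbabb meet in 0. 4b->1: ok.
All examples now run through 5 states with every (state, symbol) defined. Accept strings end in {0,2,3}, Reject strings end in {1,4}; accept={0,2,3}.

states=5 start=0 accept={0,2,3} delta: 0a->1 0b->2 1a->3 1b->3 2a->3 2b->1 3a->0 3b->4 4a->3 4b->1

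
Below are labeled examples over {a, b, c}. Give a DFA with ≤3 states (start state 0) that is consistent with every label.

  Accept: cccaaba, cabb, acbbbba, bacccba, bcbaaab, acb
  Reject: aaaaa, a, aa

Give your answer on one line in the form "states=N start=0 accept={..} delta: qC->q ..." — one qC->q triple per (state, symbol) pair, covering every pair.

State merging on the prefix tree: take the shortest (then alphabetical) example prefix whose next move is undefined and point that move at state 0, else 1, else 2, ...; a target is out if some Accept/Reject pair would then sit in one state with the same input left (inseparable). If every existing state is out, open a new one.
a: 0a undefined. 0a->0: ok.
b: 0b undefined. 0b->0: ok.
c: 0c undefined. 0c->0: no, cccaaba/aaaaa meet in 0. Open state 1: 0c->1.
ca: 1a undefined. 1a->0: no, cabb/aaaaa meet in 0. 1a->1: ok.
cc: 1c undefined. 1c->0: ok.
acb: 1b undefined. 1b->0: no, cccaaba/aaaaa meet in 0. 1b->1: ok.
All examples now run through 2 states with every (state, symbol) defined. Accept strings end in {1}, Reject strings end in {0}; accept={1}.

states=2 start=0 accept={1} delta: 0a->0 0b->0 0c->1 1a->1 1b->1 1c->0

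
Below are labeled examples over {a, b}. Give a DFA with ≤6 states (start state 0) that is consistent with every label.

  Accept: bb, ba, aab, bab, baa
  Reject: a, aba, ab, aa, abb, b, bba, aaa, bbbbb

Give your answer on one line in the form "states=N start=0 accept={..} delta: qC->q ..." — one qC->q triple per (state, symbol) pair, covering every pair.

Grow the machine one transition at a time. Run the examples from 0; the earliest place one falls off (shortest prefix, ties alphabetical) gets sent to the lowest-numbered state that keeps every Accept/Reject pair distinguishable — a pair clashes when both reach the same state with identical unread suffix — and to a fresh state only if none does.
a: 0a undefined. 0a->0: no, bb/abb meet in 0 with "bb" left. Open state 1: 0a->1.
b: 0b undefined. 0b->0: no, bb/b meet in 0. 0b->1: no, bb/ab meet in 1 with "b" left. Open state 2: 0b->2.
aa: 1a undefined. 1a->0: no, aab/b meet in 2. 1a->1: no, aab/ab meet in 1 with "b" left. 1a->2: no, ba/aaa meet in 2 with "a" left. Open state 3: 1a->3.
ab: 1b undefined. 1b->0: ok.
ba: 2a undefined. 2a->0: no, ba/ab meet in 0. 2a->1: no, ba/a meet in 1. 2a->2: no, ba/abb meet in 2. 2a->3: no, ba/aa meet in 3. Open state 4: 2a->4.
bb: 2b undefined. 2b->0: no, bb/ab meet in 0. 2b->1: no, bb/a meet in 1. 2b->2: no, bb/abb meet in 2. 2b->3: no, bb/aa meet in 3. 2b->4: no, baa/bba meet in 4 with "a" left. Open state 5: 2b->5.
aaa: 3a undefined. 3a->0: ok.
aab: 3b undefined. 3b->0: no, aab/ab meet in 0. 3b->1: no, aab/a meet in 1. 3b->2: no, aab/abb meet in 2. 3b->3: no, aab/aa meet in 3. 3b->4: ok.
baa: 4a undefined. 4a->0: no, baa/ab meet in 0. 4a->1: no, baa/a meet in 1. 4a->2: no, baa/abb meet in 2. 4a->3: no, baa/aa meet in 3. 4a->4: ok.
bab: 4b undefined. 4b->0: no, bab/ab meet in 0. 4b->1: no, bab/a meet in 1. 4b->2: no, bab/abb meet in 2. 4b->3: no, bab/aa meet in 3. 4b->4: ok.
bba: 5a undefined. 5a->0: ok.
bbb: 5b undefined. 5b->0: no, bb/bbbbb meet in 5. 5b->1: ok.
All examples now run through 6 states with every (state, symbol) defined. Accept strings end in {4,5}, Reject strings end in {0,1,2,3}; accept={4,5}.

states=6 start=0 accept={4,5} delta: 0a->1 0b->2 1a->3 1b->0 2a->4 2b->5 3a->0 3b->4 4a->4 4b->4 5a->0 5b->1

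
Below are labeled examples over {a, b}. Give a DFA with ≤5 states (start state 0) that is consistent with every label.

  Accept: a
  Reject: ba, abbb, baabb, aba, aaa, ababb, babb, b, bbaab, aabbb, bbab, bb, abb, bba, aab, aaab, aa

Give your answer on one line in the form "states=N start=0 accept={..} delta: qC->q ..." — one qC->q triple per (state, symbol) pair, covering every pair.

Fold the examples into a partial DFA from state 0: repeatedly fix the first undefined (state, symbol) met by the shortest-then-alphabetical prefix, trying targets in increasing order and rejecting any under which an Accept and a Reject string meet in one state with the same remainder; add a state when all current targets are rejected. Accepting states are where Accept strings end.
a: 0a undefined. 0a->0: no, a/aaa meet in 0. Open state 1: 0a->1.
b: 0b undefined. 0b->0: no, a/ba meet in 1. 0b->1: no, a/b meet in 1. Open state 2: 0b->2.
aa: 1a undefined. 1a->0: no, a/aaa meet in 1. 1a->1: no, a/aaa meet in 1. 1a->2: ok.
ab: 1b undefined. 1b->0: no, a/aba meet in 1. 1b->1: no, a/abbb meet in 1. 1b->2: ok.
ba: 2a undefined. 2a->0: ok.
bb: 2b undefined. 2b->0: no, a/bba meet in 1. 2b->1: no, a/baabb meet in 1. 2b->2: ok.
All examples now run through 3 states with every (state, symbol) defined. Accept strings end in {1}, Reject strings end in {0,2}; accept={1}.

states=3 start=0 accept={1} delta: 0a->1 0b->2 1a->2 1b->2 2a->0 2b->2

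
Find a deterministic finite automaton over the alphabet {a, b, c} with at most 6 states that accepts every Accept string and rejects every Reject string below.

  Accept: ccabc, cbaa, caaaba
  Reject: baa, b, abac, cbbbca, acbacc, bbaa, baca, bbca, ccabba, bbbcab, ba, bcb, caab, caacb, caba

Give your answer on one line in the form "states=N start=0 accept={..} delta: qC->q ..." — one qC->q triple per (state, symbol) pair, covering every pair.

states=5 start=0 accept={3} delta: 0a->0 0b->0 0c->1 1a->2 1b->1 1c->1 2a->3 2b->4 2c->0 3a->3 3b->2 3c->0 4a->0 4b->0 4c->3

Fold the examples into a partial DFA from state 0: repeatedly fix the first undefined (state, symbol) met by the shortest-then-alphabetical prefix, trying targets in increasing order and rejecting any under which an Accept and a Reject string meet in one state with the same remainder; add a state when all current targets are rejected. Accepting states are where Accept strings end.
a: 0a undefined. 0a->0: ok.
b: 0b undefined. 0b->0: ok.
c: 0c undefined. 0c->0: no, ccabc/baa meet in 0. Open state 1: 0c->1.
ca: 1a undefined. 1a->0: no, caaaba/baa meet in 0. 1a->1: no, caaaba/caba meet in 1 with "ba" left. Open state 2: 1a->2.
cb: 1b undefined. 1b->0: no, cbaa/baa meet in 0. 1b->1: ok.
cc: 1c undefined. 1c->0: no, ccabc/abac meet in 1. 1c->1: ok.
caa: 2a undefined. 2a->0: no, cbaa/baa meet in 0. 2a->1: no, cbaa/abac meet in 1. 2a->2: no, cbaa/cbbbca meet in 2. Open state 3: 2a->3.
cab: 2b undefined. 2b->0: no, ccabc/abac meet in 1. 2b->1: no, ccabc/abac meet in 1. 2b->2: no, cbaa/ccabba meet in 3. 2b->3: no, cbaa/bbbcab meet in 3. Open state 4: 2b->4.
caaa: 3a undefined. 3a->0: no, caaaba/baa meet in 0. 3a->1: no, caaaba/cbbbca meet in 2. 3a->2: no, caaaba/caba meet in 4 with "a" left. 3a->3: ok.
caab: 3b undefined. 3b->0: no, caaaba/baa meet in 0. 3b->1: no, caaaba/cbbbca meet in 2. 3b->2: ok.
caac: 3c undefined. 3c->0: ok.
caba: 4a undefined. 4a->0: ok.
acbac: 2c undefined. 2c->0: ok.
ccabb: 4b undefined. 4b->0: ok.
ccabc: 4c undefined. 4c->0: no, ccabc/baa meet in 0. 4c->1: no, ccabc/abac meet in 1. 4c->2: no, ccabc/cbbbca meet in 2. 4c->3: ok.
All examples now run through 5 states with every (state, symbol) defined. Accept strings end in {3}, Reject strings end in {0,1,2,4}; accept={3}.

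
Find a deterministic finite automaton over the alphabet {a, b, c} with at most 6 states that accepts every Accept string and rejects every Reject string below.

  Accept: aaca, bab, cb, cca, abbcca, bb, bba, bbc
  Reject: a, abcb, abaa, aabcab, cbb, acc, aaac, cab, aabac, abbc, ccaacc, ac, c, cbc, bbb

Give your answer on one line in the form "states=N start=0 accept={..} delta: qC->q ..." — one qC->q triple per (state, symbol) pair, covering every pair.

states=4 start=0 accept={0,3} delta: 0a->1 0b->1 0c->2 1a->1 1b->3 1c->2 2a->0 2b->0 2c->2 3a->0 3b->1 3c->3

State merging on the prefix tree: take the shortest (then alphabetical) example prefix whose next move is undefined and point that move at state 0, else 1, else 2, ...; a target is out if some Accept/Reject pair would then sit in one state with the same input left (inseparable). If every existing state is out, open a new one.
a: 0a undefined. 0a->0: no, bbc/abbc meet in 0 with "bbc" left. Open state 1: 0a->1.
b: 0b undefined. 0b->0: no, bb/bbb meet in 0. 0b->1: ok.
c: 0c undefined. 0c->0: no, cb/a meet in 1. 0c->1: no, bab/cab meet in 1 with "ab" left. Open state 2: 0c->2.
aa: 1a undefined. 1a->0: no, bab/a meet in 1. 1a->1: ok.
ab: 1b undefined. 1b->0: no, cb/abcb meet in 2 with "b" left. 1b->1: no, bab/a meet in 1. 1b->2: no, bab/c meet in 2. Open state 3: 1b->3.
ac: 1c undefined. 1c->0: no, aaca/a meet in 1. 1c->1: no, aaca/a meet in 1. 1c->2: ok.
ca: 2a undefined. 2a->0: ok.
cb: 2b undefined. 2b->0: ok.
cc: 2c undefined. 2c->0: no, aaca/acc meet in 0. 2c->1: no, cca/a meet in 1. 2c->2: ok.
aba: 3a undefined. 3a->0: ok.
abb: 3b undefined. 3b->0: no, aaca/bbb meet in 0. 3b->1: ok.
abc: 3c undefined. 3c->0: no, bab/aabcab meet in 3. 3c->1: no, bab/abcb meet in 3. 3c->2: no, aaca/abcb meet in 0. 3c->3: ok.
All examples now run through 4 states with every (state, symbol) defined. Accept strings end in {0,3}, Reject strings end in {1,2}; accept={0,3}.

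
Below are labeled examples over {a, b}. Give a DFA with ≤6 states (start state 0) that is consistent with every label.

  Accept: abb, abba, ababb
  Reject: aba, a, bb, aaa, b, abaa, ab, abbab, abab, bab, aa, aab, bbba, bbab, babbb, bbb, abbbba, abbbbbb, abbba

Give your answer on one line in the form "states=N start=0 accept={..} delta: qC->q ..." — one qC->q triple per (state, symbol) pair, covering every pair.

Grow the machine one transition at a time. Run the examples from 0; the earliest place one falls off (shortest prefix, ties alphabetical) gets sent to the lowest-numbered state that keeps every Accept/Reject pair distinguishable — a pair clashes when both reach the same state with identical unread suffix — and to a fresh state only if none does.
a: 0a undefined. 0a->0: no, abb/bb meet in 0 with "bb" left. Open state 1: 0a->1.
b: 0b undefined. 0b->0: ok.
aa: 1a undefined. 1a->0: ok.
ab: 1b undefined. 1b->0: no, abb/bb meet in 0. 1b->1: no, abb/a meet in 1. Open state 2: 1b->2.
aba: 2a undefined. 2a->0: no, ababb/aba meet in 0. 2a->1: ok.
abb: 2b undefined. 2b->0: no, abb/bb meet in 0. 2b->1: no, abb/aba meet in 1. 2b->2: no, abb/ab meet in 2. Open state 3: 2b->3.
abba: 3a undefined. 3a->0: no, abba/bb meet in 0. 3a->1: no, abba/aba meet in 1. 3a->2: no, abb/abbab meet in 3. 3a->3: ok.
abbb: 3b undefined. 3b->0: ok.
All examples now run through 4 states with every (state, symbol) defined. Accept strings end in {3}, Reject strings end in {0,1,2}; accept={3}.

states=4 start=0 accept={3} delta: 0a->1 0b->0 1a->0 1b->2 2a->1 2b->3 3a->3 3b->0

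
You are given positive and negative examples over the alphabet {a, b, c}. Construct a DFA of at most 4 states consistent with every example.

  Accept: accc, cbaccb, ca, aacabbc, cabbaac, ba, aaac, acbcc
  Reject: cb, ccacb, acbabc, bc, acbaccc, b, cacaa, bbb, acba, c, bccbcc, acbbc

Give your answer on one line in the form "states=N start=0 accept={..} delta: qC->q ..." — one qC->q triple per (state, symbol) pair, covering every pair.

states=4 start=0 accept={1,2} delta: 0a->1 0b->0 0c->0 1a->0 1b->1 1c->2 2a->1 2b->3 2c->1 3a->0 3b->0 3c->1

State merging on the prefix tree: take the shortest (then alphabetical) example prefix whose next move is undefined and point that move at state 0, else 1, else 2, ...; a target is out if some Accept/Reject pair would then sit in one state with the same input left (inseparable). If every existing state is out, open a new one.
a: 0a undefined. 0a->0: no, aaac/c meet in 0 with "c" left. Open state 1: 0a->1.
b: 0b undefined. 0b->0: ok.
c: 0c undefined. 0c->0: ok.
aa: 1a undefined. 1a->0: ok.
ac: 1c undefined. 1c->0: no, accc/cb meet in 0. 1c->1: no, accc/cacaa meet in 1. Open state 2: 1c->2.
acb: 2b undefined. 2b->0: no, accc/acbaccc meet in 2 with "cc" left. 2b->1: no, ca/ccacb meet in 1. 2b->2: no, aaac/ccacb meet in 2. Open state 3: 2b->3.
acc: 2c undefined. 2c->0: no, accc/cb meet in 0. 2c->1: ok.
cab: 1b undefined. 1b->0: no, cbaccb/cb meet in 0. 1b->1: ok.
acba: 3a undefined. 3a->0: ok.
acbb: 3b undefined. 3b->0: ok.
acbc: 3c undefined. 3c->0: no, acbcc/cb meet in 0. 3c->1: ok.
caca: 2a undefined. 2a->0: no, cbaccb/cacaa meet in 1. 2a->1: ok.
All examples now run through 4 states with every (state, symbol) defined. Accept strings end in {1,2}, Reject strings end in {0,3}; accept={1,2}.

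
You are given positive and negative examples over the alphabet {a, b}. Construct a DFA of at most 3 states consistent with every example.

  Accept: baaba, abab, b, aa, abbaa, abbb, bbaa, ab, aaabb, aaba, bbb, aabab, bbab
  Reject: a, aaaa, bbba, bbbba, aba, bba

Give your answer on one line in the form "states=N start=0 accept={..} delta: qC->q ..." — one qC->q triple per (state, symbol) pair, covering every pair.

states=3 start=0 accept={0,2} delta: 0a->1 0b->0 1a->2 1b->0 2a->0 2b->2

State merging on the prefix tree: take the shortest (then alphabetical) example prefix whose next move is undefined and point that move at state 0, else 1, else 2, ...; a target is out if some Accept/Reject pair would then sit in one state with the same input left (inseparable). If every existing state is out, open a new one.
a: 0a undefined. 0a->0: no, aa/a meet in 0. Open state 1: 0a->1.
b: 0b undefined. 0b->0: ok.
aa: 1a undefined. 1a->0: no, baaba/a meet in 1. 1a->1: no, baaba/aba meet in 1 with "ba" left. Open state 2: 1a->2.
ab: 1b undefined. 1b->0: ok.
aaa: 2a undefined. 2a->0: ok.
aab: 2b undefined. 2b->0: no, baaba/a meet in 1. 2b->1: no, aabab/a meet in 1. 2b->2: ok.
All examples now run through 3 states with every (state, symbol) defined. Accept strings end in {0,2}, Reject strings end in {1}; accept={0,2}.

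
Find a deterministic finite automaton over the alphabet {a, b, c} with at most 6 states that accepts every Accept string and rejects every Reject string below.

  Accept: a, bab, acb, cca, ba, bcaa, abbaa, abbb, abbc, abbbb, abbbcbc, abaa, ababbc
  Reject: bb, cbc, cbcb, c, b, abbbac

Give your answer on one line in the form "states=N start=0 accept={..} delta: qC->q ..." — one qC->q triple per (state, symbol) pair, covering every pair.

states=4 start=0 accept={0,3} delta: 0a->0 0b->1 0c->2 1a->3 1b->2 1c->0 2a->0 2b->3 2c->0 3a->0 3b->0 3c->1

Fold the examples into a partial DFA from state 0: repeatedly fix the first undefined (state, symbol) met by the shortest-then-alphabetical prefix, trying targets in increasing order and rejecting any under which an Accept and a Reject string meet in one state with the same remainder; add a state when all current targets are rejected. Accepting states are where Accept strings end.
a: 0a undefined. 0a->0: ok.
b: 0b undefined. 0b->0: no, a/bb meet in 0. Open state 1: 0b->1.
c: 0c undefined. 0c->0: no, a/c meet in 0. 0c->1: no, acb/bb meet in 1 with "b" left. Open state 2: 0c->2.
ba: 1a undefined. 1a->0: no, bab/b meet in 1. 1a->1: no, bab/bb meet in 1 with "b" left. 1a->2: no, ba/c meet in 2. Open state 3: 1a->3.
bb: 1b undefined. 1b->0: no, a/bb meet in 0. 1b->1: no, abbb/bb meet in 1. 1b->2: ok.
bc: 1c undefined. 1c->0: ok.
cb: 2b undefined. 2b->0: no, a/cbcb meet in 0. 2b->1: no, a/cbc meet in 0. 2b->2: no, acb/bb meet in 2. 2b->3: ok.
cc: 2c undefined. 2c->0: ok.
bab: 3b undefined. 3b->0: ok.
cbc: 3c undefined. 3c->0: no, a/cbc meet in 0. 3c->1: ok.
abaa: 3a undefined. 3a->0: ok.
abba: 2a undefined. 2a->0: ok.
All examples now run through 4 states with every (state, symbol) defined. Accept strings end in {0,3}, Reject strings end in {1,2}; accept={0,3}.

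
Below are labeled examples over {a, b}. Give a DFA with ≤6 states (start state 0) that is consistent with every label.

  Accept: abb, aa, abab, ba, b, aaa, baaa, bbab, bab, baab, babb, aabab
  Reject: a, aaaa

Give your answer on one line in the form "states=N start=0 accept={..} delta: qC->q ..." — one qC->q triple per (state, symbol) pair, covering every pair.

State merging on the prefix tree: take the shortest (then alphabetical) example prefix whose next move is undefined and point that move at state 0, else 1, else 2, ...; a target is out if some Accept/Reject pair would then sit in one state with the same input left (inseparable). If every existing state is out, open a new one.
a: 0a undefined. 0a->0: no, aa/a meet in 0. Open state 1: 0a->1.
b: 0b undefined. 0b->0: no, ba/a meet in 1. 0b->1: no, b/a meet in 1. Open state 2: 0b->2.
aa: 1a undefined. 1a->0: no, aa/aaaa meet in 0. 1a->1: no, aa/a meet in 1. 1a->2: ok.
ab: 1b undefined. 1b->0: ok.
ba: 2a undefined. 2a->0: ok.
bb: 2b undefined. 2b->0: ok.
All examples now run through 3 states with every (state, symbol) defined. Accept strings end in {0,2}, Reject strings end in {1}; accept={0,2}.

states=3 start=0 accept={0,2} delta: 0a->1 0b->2 1a->2 1b->0 2a->0 2b->0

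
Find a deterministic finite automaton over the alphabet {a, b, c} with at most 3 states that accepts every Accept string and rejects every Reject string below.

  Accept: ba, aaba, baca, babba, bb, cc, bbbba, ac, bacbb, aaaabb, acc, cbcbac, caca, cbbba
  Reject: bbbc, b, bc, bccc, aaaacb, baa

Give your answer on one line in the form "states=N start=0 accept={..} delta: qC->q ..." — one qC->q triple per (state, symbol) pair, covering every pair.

State merging on the prefix tree: take the shortest (then alphabetical) example prefix whose next move is undefined and point that move at state 0, else 1, else 2, ...; a target is out if some Accept/Reject pair would then sit in one state with the same input left (inseparable). If every existing state is out, open a new one.
a: 0a undefined. 0a->0: ok.
b: 0b undefined. 0b->0: no, ba/b meet in 0. Open state 1: 0b->1.
c: 0c undefined. 0c->0: ok.
ba: 1a undefined. 1a->0: no, ba/baa meet in 0. 1a->1: no, ba/b meet in 1. Open state 2: 1a->2.
bb: 1b undefined. 1b->0: ok.
bc: 1c undefined. 1c->0: no, bb/bbbc meet in 0. 1c->1: ok.
baa: 2a undefined. 2a->0: no, bb/baa meet in 0. 2a->1: ok.
bab: 2b undefined. 2b->0: ok.
bac: 2c undefined. 2c->0: ok.
All examples now run through 3 states with every (state, symbol) defined. Accept strings end in {0,2}, Reject strings end in {1}; accept={0,2}.

states=3 start=0 accept={0,2} delta: 0a->0 0b->1 0c->0 1a->2 1b->0 1c->1 2a->1 2b->0 2c->0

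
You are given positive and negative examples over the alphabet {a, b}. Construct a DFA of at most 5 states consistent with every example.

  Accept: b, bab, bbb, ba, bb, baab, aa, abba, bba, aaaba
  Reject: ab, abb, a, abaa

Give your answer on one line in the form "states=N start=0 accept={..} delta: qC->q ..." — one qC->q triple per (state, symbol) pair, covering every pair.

states=3 start=0 accept={0,2} delta: 0a->1 0b->2 1a->0 1b->1 2a->2 2b->2

State merging on the prefix tree: take the shortest (then alphabetical) example prefix whose next move is undefined and point that move at state 0, else 1, else 2, ...; a target is out if some Accept/Reject pair would then sit in one state with the same input left (inseparable). If every existing state is out, open a new one.
a: 0a undefined. 0a->0: no, b/ab meet in 0 with "b" left. Open state 1: 0a->1.
b: 0b undefined. 0b->0: no, bab/ab meet in 1 with "b" left. 0b->1: no, b/a meet in 1. Open state 2: 0b->2.
aa: 1a undefined. 1a->0: ok.
ab: 1b undefined. 1b->0: no, b/abb meet in 2. 1b->1: ok.
ba: 2a undefined. 2a->0: no, baab/ab meet in 1. 2a->1: no, bab/ab meet in 1. 2a->2: ok.
bb: 2b undefined. 2b->0: no, bba/ab meet in 1. 2b->1: no, bab/ab meet in 1. 2b->2: ok.
All examples now run through 3 states with every (state, symbol) defined. Accept strings end in {0,2}, Reject strings end in {1}; accept={0,2}.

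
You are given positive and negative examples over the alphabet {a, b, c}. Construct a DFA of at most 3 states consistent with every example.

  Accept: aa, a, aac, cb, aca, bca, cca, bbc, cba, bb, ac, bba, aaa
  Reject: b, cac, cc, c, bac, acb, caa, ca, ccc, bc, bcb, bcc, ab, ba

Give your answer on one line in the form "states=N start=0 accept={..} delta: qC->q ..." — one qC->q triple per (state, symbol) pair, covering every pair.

states=3 start=0 accept={1} delta: 0a->1 0b->2 0c->2 1a->1 1b->0 1c->1 2a->2 2b->1 2c->0

Grow the machine one transition at a time. Run the examples from 0; the earliest place one falls off (shortest prefix, ties alphabetical) gets sent to the lowest-numbered state that keeps every Accept/Reject pair distinguishable — a pair clashes when both reach the same state with identical unread suffix — and to a fresh state only if none does.
a: 0a undefined. 0a->0: no, aac/c meet in 0 with "c" left. Open state 1: 0a->1.
b: 0b undefined. 0b->0: no, a/ba meet in 1. 0b->1: no, aa/ba meet in 1 with "a" left. Open state 2: 0b->2.
c: 0c undefined. 0c->0: no, aa/caa meet in 1 with "a" left. 0c->1: no, aa/ca meet in 1 with "a" left. 0c->2: ok.
aa: 1a undefined. 1a->0: no, aac/b meet in 2. 1a->1: ok.
ab: 1b undefined. 1b->0: ok.
ac: 1c undefined. 1c->0: no, aac/ab meet in 0. 1c->1: ok.
ba: 2a undefined. 2a->0: no, aa/caa meet in 1. 2a->1: no, aa/cac meet in 1. 2a->2: ok.
bb: 2b undefined. 2b->0: no, cb/acb meet in 0. 2b->1: ok.
bc: 2c undefined. 2c->0: ok.
All examples now run through 3 states with every (state, symbol) defined. Accept strings end in {1}, Reject strings end in {0,2}; accept={1}.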